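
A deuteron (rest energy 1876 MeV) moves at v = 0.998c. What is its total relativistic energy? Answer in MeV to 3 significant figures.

γ = 1/√(1 − 0.998²) = 15.819
E = γm₀c² = 15.819 × 1876 MeV = 29700 MeV

E ≈ 29700 MeV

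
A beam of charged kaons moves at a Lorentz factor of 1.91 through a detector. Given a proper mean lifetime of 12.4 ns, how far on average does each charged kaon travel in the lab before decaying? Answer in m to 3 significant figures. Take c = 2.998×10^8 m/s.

d ≈ 6.05 m

β = √(1 − 1/γ²) = √(1 − 1/1.91²) = 0.85199
Dilated lifetime: Δt = γτ₀ = 1.91 × 12.4 ns = 23.684 ns
d = vΔt = 0.85199c × 23.684 ns = 2.5543×10^8 m/s × 2.3684×10^-8 s = 6.05 m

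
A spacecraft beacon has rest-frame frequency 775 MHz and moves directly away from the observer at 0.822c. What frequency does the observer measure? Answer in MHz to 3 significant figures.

f_obs ≈ 242 MHz

Relativistic Doppler: f_obs = f_src √((1−β)/(1+β))
= 775 × √(0.17800/1.8220) = 775 × 0.31256 = 242 MHz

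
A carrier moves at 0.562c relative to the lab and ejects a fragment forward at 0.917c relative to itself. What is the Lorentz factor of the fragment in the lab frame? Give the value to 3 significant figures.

γ ≈ 4.59

u_lab = (0.917 + 0.562)/(1 + 0.917×0.562) = 1.479/1.51535 = 0.976010
γ = 1/√(1 − 0.976010²) = 4.59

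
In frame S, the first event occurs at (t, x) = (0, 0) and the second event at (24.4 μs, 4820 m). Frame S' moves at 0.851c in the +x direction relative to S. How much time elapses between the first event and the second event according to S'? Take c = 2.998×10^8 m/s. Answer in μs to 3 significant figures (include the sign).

Δt' ≈ 20.4 μs

γ = 1/√(1 − 0.851²) = 1.9042
Δt' = γ(Δt − vΔx/c²) = 1.9042 × (24.4 μs − 0.851×4820 m / (2.998×10^8 m/s))
= 1.9042 × (10.718 μs) = 20.4 μs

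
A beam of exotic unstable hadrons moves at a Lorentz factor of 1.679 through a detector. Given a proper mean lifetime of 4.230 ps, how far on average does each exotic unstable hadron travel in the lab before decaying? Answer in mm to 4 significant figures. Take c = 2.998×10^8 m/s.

β = √(1 − 1/γ²) = √(1 − 1/1.679²) = 0.803287
Dilated lifetime: Δt = γτ₀ = 1.679 × 4.230 ps = 7.10217 ps
d = vΔt = 0.803287c × 7.10217 ps = 2.40825×10^8 m/s × 7.10217×10^-12 s = 1.710 mm

d ≈ 1.710 mm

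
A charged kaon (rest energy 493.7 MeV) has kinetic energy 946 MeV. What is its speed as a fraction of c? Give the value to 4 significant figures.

γ = 1 + K/(m₀c²) = 1 + 946/493.7 = 2.91614
β = √(1 − 1/γ²) = 0.9394

β ≈ 0.9394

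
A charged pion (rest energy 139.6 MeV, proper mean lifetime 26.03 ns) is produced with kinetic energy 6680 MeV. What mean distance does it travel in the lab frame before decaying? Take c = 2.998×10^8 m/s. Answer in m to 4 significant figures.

d ≈ 381.1 m

γ = 1 + K/(m₀c²) = 1 + 6680/139.6 = 48.8510
β = √(1 − 1/γ²) = 0.999790
Dilated lifetime: γτ₀ = 48.8510 × 26.03 ns = 1271.59 ns
d = βc·γτ₀ = 0.999790 × (2.998×10^8 m/s) × 1.27159×10^-6 s = 381.1 m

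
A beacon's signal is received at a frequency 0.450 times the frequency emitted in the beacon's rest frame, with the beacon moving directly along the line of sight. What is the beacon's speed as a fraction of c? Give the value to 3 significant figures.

β ≈ 0.663

f_obs/f_src = √((1−β)/(1+β)) = 0.450  ⇒  (1−β)/(1+β) = 0.20250
β = |1 − D²|/(1 + D²) = |1 − 0.20250|/(1 + 0.20250) = 0.663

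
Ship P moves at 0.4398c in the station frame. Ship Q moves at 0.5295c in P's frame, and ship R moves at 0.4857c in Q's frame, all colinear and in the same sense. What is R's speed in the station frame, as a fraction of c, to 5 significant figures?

Compose boost 2: (0.5295 + 0.4398)/(1 + 0.5295×0.4398) = 0.96930/1.232874 = 0.7862117
Compose boost 3: (0.4857 + 0.7862117)/(1 + 0.4857×0.7862117) = 1.271912/1.381863 = 0.92043

u ≈ 0.92043c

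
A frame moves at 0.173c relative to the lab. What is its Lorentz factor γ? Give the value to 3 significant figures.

γ ≈ 1.02

γ = 1/√(1 − β²) = 1/√(1 − 0.173²) = 1/√(0.97007) = 1.02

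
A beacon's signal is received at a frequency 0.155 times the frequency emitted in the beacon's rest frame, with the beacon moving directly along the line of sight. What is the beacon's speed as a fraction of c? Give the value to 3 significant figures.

f_obs/f_src = √((1−β)/(1+β)) = 0.155  ⇒  (1−β)/(1+β) = 0.024025
β = |1 − D²|/(1 + D²) = |1 − 0.024025|/(1 + 0.024025) = 0.953

β ≈ 0.953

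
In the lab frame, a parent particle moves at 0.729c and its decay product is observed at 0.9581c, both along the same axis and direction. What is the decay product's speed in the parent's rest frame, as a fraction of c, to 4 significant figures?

u' ≈ 0.7598c

Inverse velocity addition: u' = (u − v)/(1 − uv/c²)
= (0.9581 − 0.729)/(1 − 0.9581×0.729) = 0.2291/0.301545 = 0.7598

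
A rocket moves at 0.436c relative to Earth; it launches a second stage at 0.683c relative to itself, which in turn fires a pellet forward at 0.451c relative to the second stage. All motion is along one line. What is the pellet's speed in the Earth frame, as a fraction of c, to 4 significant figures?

u ≈ 0.9455c

Compose boost 2: (0.683 + 0.436)/(1 + 0.683×0.436) = 1.119/1.29779 = 0.862236
Compose boost 3: (0.451 + 0.862236)/(1 + 0.451×0.862236) = 1.31324/1.38887 = 0.9455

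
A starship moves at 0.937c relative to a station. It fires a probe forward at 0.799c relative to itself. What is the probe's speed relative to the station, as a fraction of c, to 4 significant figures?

Relativistic velocity addition: u = (u' + v)/(1 + u'v/c²)
= (0.799 + 0.937)/(1 + 0.799×0.937) = 1.736/1.74866 = 0.9928

u ≈ 0.9928c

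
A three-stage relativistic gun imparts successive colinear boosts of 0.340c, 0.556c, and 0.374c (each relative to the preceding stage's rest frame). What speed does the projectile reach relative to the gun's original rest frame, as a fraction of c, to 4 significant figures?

Compose boost 2: (0.556 + 0.340)/(1 + 0.556×0.340) = 0.8960/1.18904 = 0.753549
Compose boost 3: (0.374 + 0.753549)/(1 + 0.374×0.753549) = 1.12755/1.28183 = 0.8796

u ≈ 0.8796c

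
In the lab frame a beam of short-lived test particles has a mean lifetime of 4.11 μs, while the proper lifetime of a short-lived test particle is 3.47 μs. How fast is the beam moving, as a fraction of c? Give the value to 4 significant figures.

γ = Δt/τ₀ = 4.11/3.47 = 1.18444
β = √(1 − 1/γ²) = √(1 − 1/1.18444²) = 0.5359

β ≈ 0.5359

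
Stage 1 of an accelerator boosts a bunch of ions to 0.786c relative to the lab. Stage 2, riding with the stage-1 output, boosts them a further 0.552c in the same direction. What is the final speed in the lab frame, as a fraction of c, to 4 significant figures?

Compose boost 2: (0.552 + 0.786)/(1 + 0.552×0.786) = 1.338/1.43387 = 0.9331

u ≈ 0.9331c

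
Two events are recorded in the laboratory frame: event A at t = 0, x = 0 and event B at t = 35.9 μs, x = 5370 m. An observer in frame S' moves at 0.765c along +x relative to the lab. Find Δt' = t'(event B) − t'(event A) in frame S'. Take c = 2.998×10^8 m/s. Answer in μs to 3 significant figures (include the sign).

γ = 1/√(1 − 0.765²) = 1.5527
Δt' = γ(Δt − vΔx/c²) = 1.5527 × (35.9 μs − 0.765×5370 m / (2.998×10^8 m/s))
= 1.5527 × (22.197 μs) = 34.5 μs

Δt' ≈ 34.5 μs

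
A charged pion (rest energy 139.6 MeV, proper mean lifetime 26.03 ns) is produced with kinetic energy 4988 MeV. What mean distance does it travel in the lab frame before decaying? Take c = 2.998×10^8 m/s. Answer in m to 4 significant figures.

γ = 1 + K/(m₀c²) = 1 + 4988/139.6 = 36.7307
β = √(1 − 1/γ²) = 0.999629
Dilated lifetime: γτ₀ = 36.7307 × 26.03 ns = 956.099 ns
d = βc·γτ₀ = 0.999629 × (2.998×10^8 m/s) × 9.56099×10^-7 s = 286.5 m

d ≈ 286.5 m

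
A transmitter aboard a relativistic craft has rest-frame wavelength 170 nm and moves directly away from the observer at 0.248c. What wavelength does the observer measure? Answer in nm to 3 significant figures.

Relativistic Doppler: λ_obs = λ_src √((1+β)/(1−β))
= 170 × √(1.2480/0.75200) = 170 × 1.2882 = 219 nm

λ_obs ≈ 219 nm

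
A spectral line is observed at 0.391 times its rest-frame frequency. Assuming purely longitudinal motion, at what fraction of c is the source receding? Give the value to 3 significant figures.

f_obs/f_src = √((1−β)/(1+β)) = 0.391  ⇒  (1−β)/(1+β) = 0.15288
β = |1 − D²|/(1 + D²) = |1 − 0.15288|/(1 + 0.15288) = 0.735

β ≈ 0.735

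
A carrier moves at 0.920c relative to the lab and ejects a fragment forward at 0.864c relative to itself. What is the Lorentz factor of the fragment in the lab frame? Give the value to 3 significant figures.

u_lab = (0.864 + 0.920)/(1 + 0.864×0.920) = 1.784/1.79488 = 0.993938
γ = 1/√(1 − 0.993938²) = 9.10

γ ≈ 9.10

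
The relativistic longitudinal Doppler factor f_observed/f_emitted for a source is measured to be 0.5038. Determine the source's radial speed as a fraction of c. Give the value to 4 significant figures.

f_obs/f_src = √((1−β)/(1+β)) = 0.5038  ⇒  (1−β)/(1+β) = 0.253814
β = |1 − D²|/(1 + D²) = |1 − 0.253814|/(1 + 0.253814) = 0.5951

β ≈ 0.5951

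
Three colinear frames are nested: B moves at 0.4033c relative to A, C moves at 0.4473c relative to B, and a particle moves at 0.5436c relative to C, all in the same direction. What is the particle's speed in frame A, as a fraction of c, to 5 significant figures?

u ≈ 0.90838c

Compose boost 2: (0.4473 + 0.4033)/(1 + 0.4473×0.4033) = 0.85060/1.180396 = 0.7206056
Compose boost 3: (0.5436 + 0.7206056)/(1 + 0.5436×0.7206056) = 1.264206/1.391721 = 0.90838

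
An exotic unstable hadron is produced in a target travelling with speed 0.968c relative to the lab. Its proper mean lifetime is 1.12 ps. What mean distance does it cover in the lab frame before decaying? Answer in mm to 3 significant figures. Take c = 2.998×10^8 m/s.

γ = 1/√(1 − 0.968²) = 3.9849
Dilated lifetime: Δt = γτ₀ = 3.9849 × 1.12 ps = 4.4630 ps
d = vΔt = 0.968c × 4.4630 ps = 2.9021×10^8 m/s × 4.4630×10^-12 s = 1.30 mm

d ≈ 1.30 mm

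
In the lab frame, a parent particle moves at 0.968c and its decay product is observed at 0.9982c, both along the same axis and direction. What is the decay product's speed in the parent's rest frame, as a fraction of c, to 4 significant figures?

Inverse velocity addition: u' = (u − v)/(1 − uv/c²)
= (0.9982 − 0.968)/(1 − 0.9982×0.968) = 0.03020/0.0337424 = 0.8950

u' ≈ 0.8950c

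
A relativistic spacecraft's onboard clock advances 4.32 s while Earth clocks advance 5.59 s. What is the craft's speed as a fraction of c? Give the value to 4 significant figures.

γ = Δt/τ₀ = 5.59/4.32 = 1.29398
β = √(1 − 1/γ²) = √(1 − 1/1.29398²) = 0.6346

β ≈ 0.6346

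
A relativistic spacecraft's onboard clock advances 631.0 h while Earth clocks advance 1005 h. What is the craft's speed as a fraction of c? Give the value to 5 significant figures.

β ≈ 0.77833

γ = Δt/τ₀ = 1005/631.0 = 1.592710
β = √(1 − 1/γ²) = √(1 − 1/1.592710²) = 0.77833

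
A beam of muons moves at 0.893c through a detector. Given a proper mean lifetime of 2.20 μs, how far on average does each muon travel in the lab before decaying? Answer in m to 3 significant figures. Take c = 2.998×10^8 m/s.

d ≈ 1310 m

γ = 1/√(1 − 0.893²) = 2.2219
Dilated lifetime: Δt = γτ₀ = 2.2219 × 2.20 μs = 4.8883 μs
d = vΔt = 0.893c × 4.8883 μs = 2.6772×10^8 m/s × 4.8883×10^-6 s = 1310 m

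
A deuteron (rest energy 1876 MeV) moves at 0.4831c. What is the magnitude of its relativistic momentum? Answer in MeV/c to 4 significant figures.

p ≈ 1035 MeV/c

γ = 1/√(1 − 0.4831²) = 1.14212
p = γβm₀c = 1.14212 × 0.4831 × 1876 MeV/c = 1035 MeV/c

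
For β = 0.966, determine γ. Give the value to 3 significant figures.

γ ≈ 3.87

γ = 1/√(1 − β²) = 1/√(1 − 0.966²) = 1/√(0.066844) = 3.87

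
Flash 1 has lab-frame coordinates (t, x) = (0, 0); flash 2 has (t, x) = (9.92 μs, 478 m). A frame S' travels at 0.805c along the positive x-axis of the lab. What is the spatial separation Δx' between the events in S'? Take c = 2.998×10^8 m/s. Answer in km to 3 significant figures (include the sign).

γ = 1/√(1 − 0.805²) = 1.6856
Δx' = γ(Δx − vΔt) = 1.6856 × (478 m − 0.805×(2.998×10^8 m/s)×9.92×10^-6 s)
= 1.6856 × (-1916.1 m) = -3.23 km

Δx' ≈ -3.23 km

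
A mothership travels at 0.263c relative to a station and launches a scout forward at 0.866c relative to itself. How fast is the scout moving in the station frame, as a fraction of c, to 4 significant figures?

u ≈ 0.9196c

Compose boost 2: (0.866 + 0.263)/(1 + 0.866×0.263) = 1.129/1.22776 = 0.9196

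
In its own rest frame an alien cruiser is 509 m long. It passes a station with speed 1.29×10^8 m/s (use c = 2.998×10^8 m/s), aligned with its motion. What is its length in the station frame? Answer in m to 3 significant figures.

β = v/c = 1.29×10^8 / 2.998×10^8 = 0.43029
γ = 1/√(1 − 0.43029²) = 1.1078
Length contraction: L = L₀/γ = 509/1.1078 = 459 m

L ≈ 459 m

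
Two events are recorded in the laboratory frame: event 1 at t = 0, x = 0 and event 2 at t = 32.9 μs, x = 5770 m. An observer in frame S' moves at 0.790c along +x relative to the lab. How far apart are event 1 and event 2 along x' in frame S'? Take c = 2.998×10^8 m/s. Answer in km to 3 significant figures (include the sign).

Δx' ≈ -3.30 km

γ = 1/√(1 − 0.790²) = 1.6310
Δx' = γ(Δx − vΔt) = 1.6310 × (5770 m − 0.790×(2.998×10^8 m/s)×32.9×10^-6 s)
= 1.6310 × (-2022.1 m) = -3.30 km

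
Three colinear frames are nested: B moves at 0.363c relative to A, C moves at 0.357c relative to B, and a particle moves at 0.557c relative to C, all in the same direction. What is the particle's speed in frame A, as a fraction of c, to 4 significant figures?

Compose boost 2: (0.357 + 0.363)/(1 + 0.357×0.363) = 0.7200/1.12959 = 0.637399
Compose boost 3: (0.557 + 0.637399)/(1 + 0.557×0.637399) = 1.19440/1.35503 = 0.8815

u ≈ 0.8815c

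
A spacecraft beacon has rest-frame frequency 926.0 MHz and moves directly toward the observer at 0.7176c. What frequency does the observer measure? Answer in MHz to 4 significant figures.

Relativistic Doppler: f_obs = f_src √((1+β)/(1−β))
= 926.0 × √(1.71760/0.282400) = 926.0 × 2.46620 = 2284 MHz

f_obs ≈ 2284 MHz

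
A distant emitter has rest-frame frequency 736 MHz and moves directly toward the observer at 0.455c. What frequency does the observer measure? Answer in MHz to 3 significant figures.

Relativistic Doppler: f_obs = f_src √((1+β)/(1−β))
= 736 × √(1.4550/0.54500) = 736 × 1.6339 = 1200 MHz

f_obs ≈ 1200 MHz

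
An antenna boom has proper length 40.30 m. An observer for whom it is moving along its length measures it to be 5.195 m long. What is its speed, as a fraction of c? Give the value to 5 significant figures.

γ = L₀/L = 40.30/5.195 = 7.757459
β = √(1 − 1/γ²) = 0.99166

β ≈ 0.99166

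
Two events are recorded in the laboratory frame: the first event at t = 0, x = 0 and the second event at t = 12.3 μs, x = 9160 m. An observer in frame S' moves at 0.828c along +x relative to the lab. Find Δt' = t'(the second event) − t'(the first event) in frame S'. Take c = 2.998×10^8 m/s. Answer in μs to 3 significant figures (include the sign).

Δt' ≈ -23.2 μs

γ = 1/√(1 − 0.828²) = 1.7834
Δt' = γ(Δt − vΔx/c²) = 1.7834 × (12.3 μs − 0.828×9160 m / (2.998×10^8 m/s))
= 1.7834 × (-12.998 μs) = -23.2 μs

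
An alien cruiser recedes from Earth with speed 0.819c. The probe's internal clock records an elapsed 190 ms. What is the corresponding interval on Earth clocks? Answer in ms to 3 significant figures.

Δt ≈ 331 ms

γ = 1/√(1 − 0.819²) = 1.7428
Time dilation: Δt = γτ₀ = 1.7428 × 190 ms = 331 ms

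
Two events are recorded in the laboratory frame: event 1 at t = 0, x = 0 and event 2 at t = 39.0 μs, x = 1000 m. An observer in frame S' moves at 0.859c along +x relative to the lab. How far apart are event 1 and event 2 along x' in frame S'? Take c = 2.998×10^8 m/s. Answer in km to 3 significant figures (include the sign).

γ = 1/√(1 − 0.859²) = 1.9532
Δx' = γ(Δx − vΔt) = 1.9532 × (1000 m − 0.859×(2.998×10^8 m/s)×39.0×10^-6 s)
= 1.9532 × (-9043.6 m) = -17.7 km

Δx' ≈ -17.7 km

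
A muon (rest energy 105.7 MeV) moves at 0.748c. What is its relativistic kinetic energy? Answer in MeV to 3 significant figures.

K ≈ 53.6 MeV

γ = 1/√(1 − 0.748²) = 1.5067
K = (γ − 1)m₀c² = (1.5067 − 1) × 105.7 MeV = 0.50671 × 105.7 MeV = 53.6 MeV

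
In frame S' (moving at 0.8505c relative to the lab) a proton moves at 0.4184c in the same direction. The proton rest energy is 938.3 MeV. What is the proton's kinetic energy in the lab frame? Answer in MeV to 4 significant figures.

u_lab = (0.4184 + 0.8505)/(1 + 0.4184×0.8505) = 0.9358710
γ = 1/√(1 − 0.9358710²) = 2.83815
K = (γ − 1)m₀c² = (2.83815 − 1) × 938.3 = 1.83815 × 938.3 = 1725 MeV

K ≈ 1725 MeV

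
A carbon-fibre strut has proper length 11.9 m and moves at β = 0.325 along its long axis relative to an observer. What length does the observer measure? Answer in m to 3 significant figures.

L ≈ 11.3 m

γ = 1/√(1 − 0.325²) = 1.0574
Length contraction: L = L₀/γ = 11.9/1.0574 = 11.3 m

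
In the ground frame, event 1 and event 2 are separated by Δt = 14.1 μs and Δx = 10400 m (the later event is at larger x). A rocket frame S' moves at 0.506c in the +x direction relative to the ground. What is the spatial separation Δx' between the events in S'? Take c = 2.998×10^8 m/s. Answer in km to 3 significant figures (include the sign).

γ = 1/√(1 − 0.506²) = 1.1594
Δx' = γ(Δx − vΔt) = 1.1594 × (10400 m − 0.506×(2.998×10^8 m/s)×14.1×10^-6 s)
= 1.1594 × (8261.0 m) = 9.58 km

Δx' ≈ 9.58 km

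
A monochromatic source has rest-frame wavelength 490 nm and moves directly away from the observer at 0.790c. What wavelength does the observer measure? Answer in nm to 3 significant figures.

Relativistic Doppler: λ_obs = λ_src √((1+β)/(1−β))
= 490 × √(1.7900/0.21000) = 490 × 2.9196 = 1430 nm

λ_obs ≈ 1430 nm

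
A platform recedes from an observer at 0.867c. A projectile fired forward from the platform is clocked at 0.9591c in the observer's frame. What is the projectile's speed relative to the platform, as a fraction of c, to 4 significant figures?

u' ≈ 0.5467c

Inverse velocity addition: u' = (u − v)/(1 − uv/c²)
= (0.9591 − 0.867)/(1 − 0.9591×0.867) = 0.09210/0.168460 = 0.5467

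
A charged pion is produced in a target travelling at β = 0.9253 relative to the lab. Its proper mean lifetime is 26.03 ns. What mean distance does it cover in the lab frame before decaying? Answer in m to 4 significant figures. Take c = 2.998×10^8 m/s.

γ = 1/√(1 − 0.9253²) = 2.63688
Dilated lifetime: Δt = γτ₀ = 2.63688 × 26.03 ns = 68.6380 ns
d = vΔt = 0.9253c × 68.6380 ns = 2.77405×10^8 m/s × 6.86380×10^-8 s = 19.04 m

d ≈ 19.04 m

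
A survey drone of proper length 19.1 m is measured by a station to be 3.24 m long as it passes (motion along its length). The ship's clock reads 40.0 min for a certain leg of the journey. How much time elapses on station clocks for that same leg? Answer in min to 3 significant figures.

Length contraction ⇒ γ = L₀/L = 19.1/3.24 = 5.8951
Time dilation: Δt = γτ₀ = 5.8951 × 40.0 min = 236 min

Δt ≈ 236 min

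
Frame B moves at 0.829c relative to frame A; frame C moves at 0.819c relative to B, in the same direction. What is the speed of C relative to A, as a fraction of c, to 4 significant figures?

u ≈ 0.9816c

Compose boost 2: (0.819 + 0.829)/(1 + 0.819×0.829) = 1.648/1.67895 = 0.9816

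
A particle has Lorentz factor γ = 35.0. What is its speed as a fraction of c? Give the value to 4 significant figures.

β ≈ 0.9996

β = √(1 − 1/γ²) = √(1 − 1/35.0²) = √(0.999184) = 0.9996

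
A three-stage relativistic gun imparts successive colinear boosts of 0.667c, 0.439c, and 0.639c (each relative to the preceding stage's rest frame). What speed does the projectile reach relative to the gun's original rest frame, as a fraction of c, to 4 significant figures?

u ≈ 0.9663c

Compose boost 2: (0.439 + 0.667)/(1 + 0.439×0.667) = 1.106/1.29281 = 0.855499
Compose boost 3: (0.639 + 0.855499)/(1 + 0.639×0.855499) = 1.49450/1.54666 = 0.9663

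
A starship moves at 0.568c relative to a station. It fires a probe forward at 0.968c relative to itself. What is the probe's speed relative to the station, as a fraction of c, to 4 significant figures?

Relativistic velocity addition: u = (u' + v)/(1 + u'v/c²)
= (0.968 + 0.568)/(1 + 0.968×0.568) = 1.536/1.54982 = 0.9911

u ≈ 0.9911c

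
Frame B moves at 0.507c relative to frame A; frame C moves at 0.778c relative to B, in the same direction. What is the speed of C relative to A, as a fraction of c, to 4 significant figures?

u ≈ 0.9215c

Compose boost 2: (0.778 + 0.507)/(1 + 0.778×0.507) = 1.285/1.39445 = 0.9215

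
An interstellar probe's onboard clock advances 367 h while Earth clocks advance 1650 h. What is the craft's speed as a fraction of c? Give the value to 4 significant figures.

β ≈ 0.9749

γ = Δt/τ₀ = 1650/367 = 4.49591
β = √(1 − 1/γ²) = √(1 − 1/4.49591²) = 0.9749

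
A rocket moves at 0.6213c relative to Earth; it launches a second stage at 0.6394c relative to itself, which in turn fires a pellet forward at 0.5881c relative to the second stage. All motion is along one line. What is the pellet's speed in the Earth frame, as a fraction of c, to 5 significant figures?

Compose boost 2: (0.6394 + 0.6213)/(1 + 0.6394×0.6213) = 1.2607/1.397259 = 0.9022664
Compose boost 3: (0.5881 + 0.9022664)/(1 + 0.5881×0.9022664) = 1.490366/1.530623 = 0.97370

u ≈ 0.97370c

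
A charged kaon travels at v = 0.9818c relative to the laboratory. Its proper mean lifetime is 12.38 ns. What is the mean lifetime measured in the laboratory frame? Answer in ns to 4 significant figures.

γ = 1/√(1 − 0.9818²) = 5.26544
Time dilation: Δt = γτ₀ = 5.26544 × 12.38 ns = 65.19 ns

Δt ≈ 65.19 ns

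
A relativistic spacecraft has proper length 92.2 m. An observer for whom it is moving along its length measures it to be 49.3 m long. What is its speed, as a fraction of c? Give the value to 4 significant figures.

β ≈ 0.8450

γ = L₀/L = 92.2/49.3 = 1.87018
β = √(1 − 1/γ²) = 0.8450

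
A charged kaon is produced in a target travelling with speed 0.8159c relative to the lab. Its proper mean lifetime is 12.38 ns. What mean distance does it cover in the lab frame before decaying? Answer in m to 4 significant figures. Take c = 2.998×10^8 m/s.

d ≈ 5.237 m

γ = 1/√(1 − 0.8159²) = 1.72953
Dilated lifetime: Δt = γτ₀ = 1.72953 × 12.38 ns = 21.4115 ns
d = vΔt = 0.8159c × 21.4115 ns = 2.44607×10^8 m/s × 2.14115×10^-8 s = 5.237 m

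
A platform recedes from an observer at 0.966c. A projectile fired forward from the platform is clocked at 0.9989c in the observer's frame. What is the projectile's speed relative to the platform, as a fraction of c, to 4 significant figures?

Inverse velocity addition: u' = (u − v)/(1 − uv/c²)
= (0.9989 − 0.966)/(1 − 0.9989×0.966) = 0.03290/0.0350626 = 0.9383

u' ≈ 0.9383c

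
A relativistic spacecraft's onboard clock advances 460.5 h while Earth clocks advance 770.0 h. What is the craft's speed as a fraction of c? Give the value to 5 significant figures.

β ≈ 0.80146

γ = Δt/τ₀ = 770.0/460.5 = 1.672096
β = √(1 − 1/γ²) = √(1 − 1/1.672096²) = 0.80146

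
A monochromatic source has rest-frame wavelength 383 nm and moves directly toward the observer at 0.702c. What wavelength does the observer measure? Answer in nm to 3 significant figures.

Relativistic Doppler: λ_obs = λ_src √((1−β)/(1+β))
= 383 × √(0.29800/1.7020) = 383 × 0.41844 = 160 nm

λ_obs ≈ 160 nm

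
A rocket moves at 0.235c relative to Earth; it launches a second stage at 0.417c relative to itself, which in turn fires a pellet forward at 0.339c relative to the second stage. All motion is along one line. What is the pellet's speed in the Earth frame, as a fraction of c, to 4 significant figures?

u ≈ 0.7765c

Compose boost 2: (0.417 + 0.235)/(1 + 0.417×0.235) = 0.6520/1.09800 = 0.593810
Compose boost 3: (0.339 + 0.593810)/(1 + 0.339×0.593810) = 0.932810/1.20130 = 0.7765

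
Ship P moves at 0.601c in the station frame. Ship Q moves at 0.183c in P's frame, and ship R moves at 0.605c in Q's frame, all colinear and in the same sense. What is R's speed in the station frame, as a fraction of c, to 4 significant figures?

Compose boost 2: (0.183 + 0.601)/(1 + 0.183×0.601) = 0.7840/1.10998 = 0.706317
Compose boost 3: (0.605 + 0.706317)/(1 + 0.605×0.706317) = 1.31132/1.42732 = 0.9187

u ≈ 0.9187c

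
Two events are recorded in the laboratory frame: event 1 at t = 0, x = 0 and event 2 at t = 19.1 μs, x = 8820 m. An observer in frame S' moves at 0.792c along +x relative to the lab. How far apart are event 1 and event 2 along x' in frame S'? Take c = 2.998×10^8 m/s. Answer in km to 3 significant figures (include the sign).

γ = 1/√(1 − 0.792²) = 1.6379
Δx' = γ(Δx − vΔt) = 1.6379 × (8820 m − 0.792×(2.998×10^8 m/s)×19.1×10^-6 s)
= 1.6379 × (4284.9 m) = 7.02 km

Δx' ≈ 7.02 km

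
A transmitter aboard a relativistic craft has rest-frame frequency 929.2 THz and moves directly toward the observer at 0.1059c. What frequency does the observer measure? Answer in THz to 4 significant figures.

f_obs ≈ 1033 THz

Relativistic Doppler: f_obs = f_src √((1+β)/(1−β))
= 929.2 × √(1.10590/0.894100) = 929.2 × 1.11215 = 1033 THz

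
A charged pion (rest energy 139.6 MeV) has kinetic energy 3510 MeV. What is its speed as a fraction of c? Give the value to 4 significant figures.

γ = 1 + K/(m₀c²) = 1 + 3510/139.6 = 26.1433
β = √(1 − 1/γ²) = 0.9993

β ≈ 0.9993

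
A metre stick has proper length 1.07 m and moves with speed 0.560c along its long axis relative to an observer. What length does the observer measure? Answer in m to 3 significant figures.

γ = 1/√(1 − 0.560²) = 1.2070
Length contraction: L = L₀/γ = 1.07/1.2070 = 0.886 m

L ≈ 0.886 m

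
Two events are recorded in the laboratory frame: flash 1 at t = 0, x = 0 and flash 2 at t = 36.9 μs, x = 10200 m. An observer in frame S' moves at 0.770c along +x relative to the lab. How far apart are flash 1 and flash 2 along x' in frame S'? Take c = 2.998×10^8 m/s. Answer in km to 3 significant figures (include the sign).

γ = 1/√(1 − 0.770²) = 1.5673
Δx' = γ(Δx − vΔt) = 1.5673 × (10200 m − 0.770×(2.998×10^8 m/s)×36.9×10^-6 s)
= 1.5673 × (1681.8 m) = 2.64 km

Δx' ≈ 2.64 km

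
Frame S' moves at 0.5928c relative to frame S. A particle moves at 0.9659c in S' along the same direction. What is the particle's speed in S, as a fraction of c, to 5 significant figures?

Relativistic velocity addition: u = (u' + v)/(1 + u'v/c²)
= (0.9659 + 0.5928)/(1 + 0.9659×0.5928) = 1.5587/1.572586 = 0.99117

u ≈ 0.99117c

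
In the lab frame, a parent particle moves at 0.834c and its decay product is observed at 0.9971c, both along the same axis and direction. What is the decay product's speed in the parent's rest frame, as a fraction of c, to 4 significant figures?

u' ≈ 0.9684c

Inverse velocity addition: u' = (u − v)/(1 − uv/c²)
= (0.9971 − 0.834)/(1 − 0.9971×0.834) = 0.1631/0.168419 = 0.9684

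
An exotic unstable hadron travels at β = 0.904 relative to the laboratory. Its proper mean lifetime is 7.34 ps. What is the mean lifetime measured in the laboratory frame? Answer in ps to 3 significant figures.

Δt ≈ 17.2 ps

γ = 1/√(1 − 0.904²) = 2.3390
Time dilation: Δt = γτ₀ = 2.3390 × 7.34 ps = 17.2 ps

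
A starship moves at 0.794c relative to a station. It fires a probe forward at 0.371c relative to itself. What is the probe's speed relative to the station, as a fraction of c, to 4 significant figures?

Relativistic velocity addition: u = (u' + v)/(1 + u'v/c²)
= (0.371 + 0.794)/(1 + 0.371×0.794) = 1.165/1.29457 = 0.8999

u ≈ 0.8999c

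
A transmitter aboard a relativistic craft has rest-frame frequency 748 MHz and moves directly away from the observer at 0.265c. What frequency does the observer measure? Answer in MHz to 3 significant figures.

f_obs ≈ 570 MHz

Relativistic Doppler: f_obs = f_src √((1−β)/(1+β))
= 748 × √(0.73500/1.2650) = 748 × 0.76225 = 570 MHz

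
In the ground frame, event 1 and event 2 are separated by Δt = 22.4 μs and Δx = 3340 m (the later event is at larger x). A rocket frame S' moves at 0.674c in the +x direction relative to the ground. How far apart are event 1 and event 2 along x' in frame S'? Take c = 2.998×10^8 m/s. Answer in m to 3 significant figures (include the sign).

γ = 1/√(1 − 0.674²) = 1.3537
Δx' = γ(Δx − vΔt) = 1.3537 × (3340 m − 0.674×(2.998×10^8 m/s)×22.4×10^-6 s)
= 1.3537 × (-1186.3 m) = -1610 m

Δx' ≈ -1610 m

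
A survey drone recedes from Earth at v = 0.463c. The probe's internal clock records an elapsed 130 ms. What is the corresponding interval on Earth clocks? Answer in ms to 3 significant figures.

γ = 1/√(1 − 0.463²) = 1.1282
Time dilation: Δt = γτ₀ = 1.1282 × 130 ms = 147 ms

Δt ≈ 147 ms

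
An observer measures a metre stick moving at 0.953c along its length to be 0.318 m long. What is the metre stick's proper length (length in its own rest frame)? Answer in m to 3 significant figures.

γ = 1/√(1 − 0.953²) = 3.3007
L₀ = γL = 3.3007 × 0.318 = 1.05 m

L₀ ≈ 1.05 m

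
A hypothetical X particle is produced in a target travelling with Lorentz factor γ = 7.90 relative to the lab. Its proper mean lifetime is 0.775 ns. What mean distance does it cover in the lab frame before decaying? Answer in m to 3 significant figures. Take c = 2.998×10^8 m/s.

β = √(1 − 1/γ²) = √(1 − 1/7.90²) = 0.99196
Dilated lifetime: Δt = γτ₀ = 7.90 × 0.775 ns = 6.1225 ns
d = vΔt = 0.99196c × 6.1225 ns = 2.9739×10^8 m/s × 6.1225×10^-9 s = 1.82 m

d ≈ 1.82 m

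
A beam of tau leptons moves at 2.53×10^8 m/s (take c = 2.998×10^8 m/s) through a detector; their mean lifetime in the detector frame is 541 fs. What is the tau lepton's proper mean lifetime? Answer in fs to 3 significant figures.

τ₀ ≈ 290 fs

β = v/c = 2.53×10^8 / 2.998×10^8 = 0.84390
γ = 1/√(1 − 0.84390²) = 1.8639
Proper time: τ₀ = Δt/γ = 541/1.8639 = 290 fs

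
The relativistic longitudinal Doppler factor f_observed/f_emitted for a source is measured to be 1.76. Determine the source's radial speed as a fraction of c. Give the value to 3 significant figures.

f_obs/f_src = √((1+β)/(1−β)) = 1.76  ⇒  (1+β)/(1−β) = 3.0976
β = |1 − D²|/(1 + D²) = |1 − 3.0976|/(1 + 3.0976) = 0.512

β ≈ 0.512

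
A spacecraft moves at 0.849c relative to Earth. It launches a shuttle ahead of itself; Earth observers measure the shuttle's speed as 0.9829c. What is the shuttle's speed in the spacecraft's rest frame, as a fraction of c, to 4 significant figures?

u' ≈ 0.8090c

Inverse velocity addition: u' = (u − v)/(1 − uv/c²)
= (0.9829 − 0.849)/(1 − 0.9829×0.849) = 0.1339/0.165518 = 0.8090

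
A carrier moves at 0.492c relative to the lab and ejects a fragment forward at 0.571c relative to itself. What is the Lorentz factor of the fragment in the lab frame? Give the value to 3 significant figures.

u_lab = (0.571 + 0.492)/(1 + 0.571×0.492) = 1.063/1.28093 = 0.829865
γ = 1/√(1 − 0.829865²) = 1.79

γ ≈ 1.79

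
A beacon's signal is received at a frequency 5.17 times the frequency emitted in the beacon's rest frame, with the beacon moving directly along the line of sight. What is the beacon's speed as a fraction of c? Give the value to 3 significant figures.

f_obs/f_src = √((1+β)/(1−β)) = 5.17  ⇒  (1+β)/(1−β) = 26.729
β = |1 − D²|/(1 + D²) = |1 − 26.729|/(1 + 26.729) = 0.928

β ≈ 0.928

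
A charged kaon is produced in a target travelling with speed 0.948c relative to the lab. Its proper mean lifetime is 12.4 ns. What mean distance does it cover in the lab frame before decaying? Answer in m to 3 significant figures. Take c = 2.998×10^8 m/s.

d ≈ 11.1 m

γ = 1/√(1 − 0.948²) = 3.1420
Dilated lifetime: Δt = γτ₀ = 3.1420 × 12.4 ns = 38.961 ns
d = vΔt = 0.948c × 38.961 ns = 2.8421×10^8 m/s × 3.8961×10^-8 s = 11.1 m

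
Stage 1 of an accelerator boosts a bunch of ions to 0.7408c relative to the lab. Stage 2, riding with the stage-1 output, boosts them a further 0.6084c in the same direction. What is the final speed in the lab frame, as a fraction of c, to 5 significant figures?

u ≈ 0.93003c

Compose boost 2: (0.6084 + 0.7408)/(1 + 0.6084×0.7408) = 1.3492/1.450703 = 0.93003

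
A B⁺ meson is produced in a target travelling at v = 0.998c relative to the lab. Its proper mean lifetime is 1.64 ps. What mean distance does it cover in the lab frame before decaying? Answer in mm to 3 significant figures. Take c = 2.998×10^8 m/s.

d ≈ 7.76 mm

γ = 1/√(1 − 0.998²) = 15.819
Dilated lifetime: Δt = γτ₀ = 15.819 × 1.64 ps = 25.944 ps
d = vΔt = 0.998c × 25.944 ps = 2.9920×10^8 m/s × 2.5944×10^-11 s = 7.76 mm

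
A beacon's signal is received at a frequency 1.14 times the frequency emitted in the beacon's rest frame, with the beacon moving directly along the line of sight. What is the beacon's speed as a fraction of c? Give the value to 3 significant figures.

f_obs/f_src = √((1+β)/(1−β)) = 1.14  ⇒  (1+β)/(1−β) = 1.2996
β = |1 − D²|/(1 + D²) = |1 − 1.2996|/(1 + 1.2996) = 0.130

β ≈ 0.130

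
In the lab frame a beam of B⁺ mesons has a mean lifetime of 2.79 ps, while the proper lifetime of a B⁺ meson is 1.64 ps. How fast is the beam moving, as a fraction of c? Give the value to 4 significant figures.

β ≈ 0.8090

γ = Δt/τ₀ = 2.79/1.64 = 1.70122
β = √(1 − 1/γ²) = √(1 − 1/1.70122²) = 0.8090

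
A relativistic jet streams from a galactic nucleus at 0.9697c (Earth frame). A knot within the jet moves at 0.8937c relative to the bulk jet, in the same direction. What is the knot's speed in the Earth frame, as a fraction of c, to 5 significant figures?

Relativistic velocity addition: u = (u' + v)/(1 + u'v/c²)
= (0.8937 + 0.9697)/(1 + 0.8937×0.9697) = 1.8634/1.866621 = 0.99827

u ≈ 0.99827c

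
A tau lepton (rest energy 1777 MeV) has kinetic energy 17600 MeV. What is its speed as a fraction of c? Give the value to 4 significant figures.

β ≈ 0.9958

γ = 1 + K/(m₀c²) = 1 + 17600/1777 = 10.9043
β = √(1 − 1/γ²) = 0.9958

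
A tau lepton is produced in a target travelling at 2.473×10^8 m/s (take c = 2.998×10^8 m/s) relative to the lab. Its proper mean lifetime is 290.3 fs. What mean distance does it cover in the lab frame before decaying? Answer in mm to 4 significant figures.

β = v/c = 2.473×10^8 / 2.998×10^8 = 0.824883
γ = 1/√(1 − 0.824883²) = 1.76896
Dilated lifetime: Δt = γτ₀ = 1.76896 × 290.3 fs = 513.530 fs
d = vΔt = 0.824883c × 513.530 fs = 2.47300×10^8 m/s × 5.13530×10^-13 s = 0.1270 mm

d ≈ 0.1270 mm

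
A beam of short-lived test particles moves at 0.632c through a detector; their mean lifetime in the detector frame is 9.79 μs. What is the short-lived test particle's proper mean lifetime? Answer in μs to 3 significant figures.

γ = 1/√(1 − 0.632²) = 1.2904
Proper time: τ₀ = Δt/γ = 9.79/1.2904 = 7.59 μs

τ₀ ≈ 7.59 μs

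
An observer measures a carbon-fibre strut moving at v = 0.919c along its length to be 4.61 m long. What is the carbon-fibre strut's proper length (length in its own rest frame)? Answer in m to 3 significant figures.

γ = 1/√(1 − 0.919²) = 2.5364
L₀ = γL = 2.5364 × 4.61 = 11.7 m

L₀ ≈ 11.7 m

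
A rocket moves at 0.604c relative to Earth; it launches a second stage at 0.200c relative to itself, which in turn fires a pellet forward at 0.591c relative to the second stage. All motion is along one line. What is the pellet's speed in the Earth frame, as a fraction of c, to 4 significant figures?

u ≈ 0.9188c

Compose boost 2: (0.200 + 0.604)/(1 + 0.200×0.604) = 0.8040/1.12080 = 0.717345
Compose boost 3: (0.591 + 0.717345)/(1 + 0.591×0.717345) = 1.30834/1.42395 = 0.9188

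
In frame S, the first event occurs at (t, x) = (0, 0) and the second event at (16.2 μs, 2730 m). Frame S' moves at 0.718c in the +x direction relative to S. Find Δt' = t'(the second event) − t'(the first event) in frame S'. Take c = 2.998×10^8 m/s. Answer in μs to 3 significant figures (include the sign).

γ = 1/√(1 − 0.718²) = 1.4367
Δt' = γ(Δt − vΔx/c²) = 1.4367 × (16.2 μs − 0.718×2730 m / (2.998×10^8 m/s))
= 1.4367 × (9.6618 μs) = 13.9 μs

Δt' ≈ 13.9 μs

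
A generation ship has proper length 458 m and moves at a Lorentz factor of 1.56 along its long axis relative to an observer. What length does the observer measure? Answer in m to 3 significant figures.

γ = 1.56 (given)
Length contraction: L = L₀/γ = 458/1.56 = 294 m

L ≈ 294 m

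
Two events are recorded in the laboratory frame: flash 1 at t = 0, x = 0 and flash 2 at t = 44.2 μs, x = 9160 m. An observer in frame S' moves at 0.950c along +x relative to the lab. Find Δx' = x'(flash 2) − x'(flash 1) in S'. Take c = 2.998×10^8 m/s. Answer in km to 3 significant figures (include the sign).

γ = 1/√(1 − 0.950²) = 3.2026
Δx' = γ(Δx − vΔt) = 3.2026 × (9160 m − 0.950×(2.998×10^8 m/s)×44.2×10^-6 s)
= 3.2026 × (-3428.6 m) = -11.0 km

Δx' ≈ -11.0 km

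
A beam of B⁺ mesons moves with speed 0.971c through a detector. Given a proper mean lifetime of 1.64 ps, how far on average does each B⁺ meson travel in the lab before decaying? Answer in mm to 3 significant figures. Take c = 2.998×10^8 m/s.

d ≈ 2.00 mm

γ = 1/√(1 − 0.971²) = 4.1827
Dilated lifetime: Δt = γτ₀ = 4.1827 × 1.64 ps = 6.8596 ps
d = vΔt = 0.971c × 6.8596 ps = 2.9111×10^8 m/s × 6.8596×10^-12 s = 2.00 mm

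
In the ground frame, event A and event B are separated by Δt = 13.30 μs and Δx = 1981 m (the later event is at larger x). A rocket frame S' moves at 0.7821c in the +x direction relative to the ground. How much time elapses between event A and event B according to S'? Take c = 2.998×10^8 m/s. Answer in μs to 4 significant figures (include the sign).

γ = 1/√(1 − 0.7821²) = 1.60474
Δt' = γ(Δt − vΔx/c²) = 1.60474 × (13.30 μs − 0.7821×1981 m / (2.998×10^8 m/s))
= 1.60474 × (8.13209 μs) = 13.05 μs

Δt' ≈ 13.05 μs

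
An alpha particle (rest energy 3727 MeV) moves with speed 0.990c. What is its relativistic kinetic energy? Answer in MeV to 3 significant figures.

γ = 1/√(1 − 0.990²) = 7.0888
K = (γ − 1)m₀c² = (7.0888 − 1) × 3727 MeV = 6.0888 × 3727 MeV = 22700 MeV

K ≈ 22700 MeV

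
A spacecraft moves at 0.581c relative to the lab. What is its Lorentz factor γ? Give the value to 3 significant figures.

γ = 1/√(1 − β²) = 1/√(1 − 0.581²) = 1/√(0.66244) = 1.23

γ ≈ 1.23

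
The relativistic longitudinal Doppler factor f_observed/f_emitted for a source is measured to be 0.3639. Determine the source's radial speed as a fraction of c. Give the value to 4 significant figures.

β ≈ 0.7661

f_obs/f_src = √((1−β)/(1+β)) = 0.3639  ⇒  (1−β)/(1+β) = 0.132423
β = |1 − D²|/(1 + D²) = |1 − 0.132423|/(1 + 0.132423) = 0.7661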